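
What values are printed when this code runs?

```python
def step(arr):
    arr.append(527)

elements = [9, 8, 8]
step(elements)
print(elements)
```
[9, 8, 8, 527]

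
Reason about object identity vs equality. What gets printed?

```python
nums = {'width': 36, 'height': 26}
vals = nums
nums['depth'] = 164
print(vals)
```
{'width': 36, 'height': 26, 'depth': 164}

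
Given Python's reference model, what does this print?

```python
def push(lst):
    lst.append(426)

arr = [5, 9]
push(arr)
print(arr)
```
[5, 9, 426]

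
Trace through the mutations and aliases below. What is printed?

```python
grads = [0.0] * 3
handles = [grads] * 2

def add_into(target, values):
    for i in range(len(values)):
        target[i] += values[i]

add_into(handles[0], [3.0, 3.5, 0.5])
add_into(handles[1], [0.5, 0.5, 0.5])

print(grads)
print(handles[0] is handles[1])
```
[3.5, 4.0, 1.0]
True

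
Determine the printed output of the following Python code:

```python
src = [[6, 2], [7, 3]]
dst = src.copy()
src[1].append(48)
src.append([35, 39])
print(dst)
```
[[6, 2], [7, 3, 48]]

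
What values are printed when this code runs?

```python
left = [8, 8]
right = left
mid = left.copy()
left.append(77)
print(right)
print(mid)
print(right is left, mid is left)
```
[8, 8, 77]
[8, 8]
True False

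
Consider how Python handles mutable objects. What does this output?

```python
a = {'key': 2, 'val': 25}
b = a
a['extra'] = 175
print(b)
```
{'key': 2, 'val': 25, 'extra': 175}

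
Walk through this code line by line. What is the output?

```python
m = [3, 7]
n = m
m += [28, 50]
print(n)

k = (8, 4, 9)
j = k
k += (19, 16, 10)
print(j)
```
[3, 7, 28, 50]
(8, 4, 9)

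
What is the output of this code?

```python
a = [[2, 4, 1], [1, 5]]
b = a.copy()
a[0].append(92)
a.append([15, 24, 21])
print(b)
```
[[2, 4, 1, 92], [1, 5]]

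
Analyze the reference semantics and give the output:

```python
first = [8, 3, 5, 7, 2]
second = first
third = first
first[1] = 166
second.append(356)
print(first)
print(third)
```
[8, 166, 5, 7, 2, 356]
[8, 166, 5, 7, 2, 356]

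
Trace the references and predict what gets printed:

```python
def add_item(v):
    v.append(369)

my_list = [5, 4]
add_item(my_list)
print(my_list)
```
[5, 4, 369]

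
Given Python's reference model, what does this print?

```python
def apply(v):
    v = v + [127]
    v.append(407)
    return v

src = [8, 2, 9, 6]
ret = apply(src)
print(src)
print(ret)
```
[8, 2, 9, 6]
[8, 2, 9, 6, 127, 407]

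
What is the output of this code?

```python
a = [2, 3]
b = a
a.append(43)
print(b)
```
[2, 3, 43]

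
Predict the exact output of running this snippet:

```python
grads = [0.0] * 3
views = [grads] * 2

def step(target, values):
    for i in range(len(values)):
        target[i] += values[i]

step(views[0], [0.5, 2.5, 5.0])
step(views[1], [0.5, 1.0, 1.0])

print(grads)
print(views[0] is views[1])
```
[1.0, 3.5, 6.0]
True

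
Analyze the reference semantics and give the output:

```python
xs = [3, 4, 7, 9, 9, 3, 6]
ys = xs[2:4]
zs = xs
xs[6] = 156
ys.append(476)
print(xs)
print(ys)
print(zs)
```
[3, 4, 7, 9, 9, 3, 156]
[7, 9, 476]
[3, 4, 7, 9, 9, 3, 156]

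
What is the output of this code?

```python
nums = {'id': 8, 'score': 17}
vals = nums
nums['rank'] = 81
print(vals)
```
{'id': 8, 'score': 17, 'rank': 81}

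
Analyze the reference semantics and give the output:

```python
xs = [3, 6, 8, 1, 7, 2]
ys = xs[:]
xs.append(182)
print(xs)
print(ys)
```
[3, 6, 8, 1, 7, 2, 182]
[3, 6, 8, 1, 7, 2]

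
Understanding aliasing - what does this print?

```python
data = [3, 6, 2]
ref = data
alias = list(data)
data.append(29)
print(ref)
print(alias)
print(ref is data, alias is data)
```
[3, 6, 2, 29]
[3, 6, 2]
True False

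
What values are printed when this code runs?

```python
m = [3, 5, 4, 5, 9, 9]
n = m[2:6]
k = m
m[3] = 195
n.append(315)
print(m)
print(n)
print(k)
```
[3, 5, 4, 195, 9, 9]
[4, 5, 9, 9, 315]
[3, 5, 4, 195, 9, 9]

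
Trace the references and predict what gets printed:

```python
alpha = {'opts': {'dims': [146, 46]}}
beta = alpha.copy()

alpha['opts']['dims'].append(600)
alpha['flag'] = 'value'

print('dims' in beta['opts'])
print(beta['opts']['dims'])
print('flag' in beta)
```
True
[146, 46, 600]
False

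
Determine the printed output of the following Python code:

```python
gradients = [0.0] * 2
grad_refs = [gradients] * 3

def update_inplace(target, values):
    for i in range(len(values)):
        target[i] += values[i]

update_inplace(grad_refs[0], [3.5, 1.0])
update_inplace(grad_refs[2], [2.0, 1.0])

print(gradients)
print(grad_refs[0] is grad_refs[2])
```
[5.5, 2.0]
True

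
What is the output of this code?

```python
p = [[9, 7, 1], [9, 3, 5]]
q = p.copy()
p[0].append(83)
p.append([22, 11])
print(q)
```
[[9, 7, 1, 83], [9, 3, 5]]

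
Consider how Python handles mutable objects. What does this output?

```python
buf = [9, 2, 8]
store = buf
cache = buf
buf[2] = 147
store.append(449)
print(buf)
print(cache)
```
[9, 2, 147, 449]
[9, 2, 147, 449]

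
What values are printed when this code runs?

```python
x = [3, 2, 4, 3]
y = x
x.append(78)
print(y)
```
[3, 2, 4, 3, 78]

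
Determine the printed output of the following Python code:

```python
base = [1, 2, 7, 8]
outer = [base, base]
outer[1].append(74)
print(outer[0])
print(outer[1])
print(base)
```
[1, 2, 7, 8, 74]
[1, 2, 7, 8, 74]
[1, 2, 7, 8, 74]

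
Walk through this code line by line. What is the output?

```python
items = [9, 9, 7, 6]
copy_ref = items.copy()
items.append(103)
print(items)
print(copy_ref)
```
[9, 9, 7, 6, 103]
[9, 9, 7, 6]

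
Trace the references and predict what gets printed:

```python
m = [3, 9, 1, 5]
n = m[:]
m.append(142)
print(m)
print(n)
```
[3, 9, 1, 5, 142]
[3, 9, 1, 5]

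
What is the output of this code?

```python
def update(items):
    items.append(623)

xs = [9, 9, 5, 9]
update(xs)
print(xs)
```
[9, 9, 5, 9, 623]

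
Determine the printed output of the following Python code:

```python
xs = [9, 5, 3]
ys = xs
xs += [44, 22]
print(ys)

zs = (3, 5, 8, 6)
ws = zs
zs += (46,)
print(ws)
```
[9, 5, 3, 44, 22]
(3, 5, 8, 6)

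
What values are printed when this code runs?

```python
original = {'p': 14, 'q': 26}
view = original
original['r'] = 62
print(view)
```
{'p': 14, 'q': 26, 'r': 62}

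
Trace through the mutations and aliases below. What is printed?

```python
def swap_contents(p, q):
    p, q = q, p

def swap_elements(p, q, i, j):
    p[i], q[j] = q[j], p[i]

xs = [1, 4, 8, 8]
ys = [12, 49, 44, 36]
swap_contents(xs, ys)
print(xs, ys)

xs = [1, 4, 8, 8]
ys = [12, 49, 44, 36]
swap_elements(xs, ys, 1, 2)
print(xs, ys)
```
[1, 4, 8, 8] [12, 49, 44, 36]
[1, 44, 8, 8] [12, 49, 4, 36]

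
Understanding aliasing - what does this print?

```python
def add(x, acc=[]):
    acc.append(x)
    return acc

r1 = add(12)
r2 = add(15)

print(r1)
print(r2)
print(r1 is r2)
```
[12, 15]
[12, 15]
True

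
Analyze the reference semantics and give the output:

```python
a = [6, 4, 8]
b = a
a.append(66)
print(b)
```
[6, 4, 8, 66]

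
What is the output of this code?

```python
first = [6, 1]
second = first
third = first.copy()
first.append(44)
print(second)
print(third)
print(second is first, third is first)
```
[6, 1, 44]
[6, 1]
True False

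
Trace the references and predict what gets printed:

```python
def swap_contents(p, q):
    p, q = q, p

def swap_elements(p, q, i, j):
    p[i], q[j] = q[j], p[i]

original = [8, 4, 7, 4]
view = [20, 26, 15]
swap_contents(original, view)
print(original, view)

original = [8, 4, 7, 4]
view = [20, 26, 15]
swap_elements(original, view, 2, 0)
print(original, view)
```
[8, 4, 7, 4] [20, 26, 15]
[8, 4, 20, 4] [7, 26, 15]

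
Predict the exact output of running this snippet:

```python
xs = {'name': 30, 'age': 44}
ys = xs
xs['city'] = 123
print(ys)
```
{'name': 30, 'age': 44, 'city': 123}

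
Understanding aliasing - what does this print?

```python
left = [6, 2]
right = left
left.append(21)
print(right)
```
[6, 2, 21]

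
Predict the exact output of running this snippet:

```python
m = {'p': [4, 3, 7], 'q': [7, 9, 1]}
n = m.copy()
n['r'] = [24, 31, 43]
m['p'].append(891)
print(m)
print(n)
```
{'p': [4, 3, 7, 891], 'q': [7, 9, 1]}
{'p': [4, 3, 7, 891], 'q': [7, 9, 1], 'r': [24, 31, 43]}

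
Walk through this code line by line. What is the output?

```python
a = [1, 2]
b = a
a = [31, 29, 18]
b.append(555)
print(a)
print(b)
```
[31, 29, 18]
[1, 2, 555]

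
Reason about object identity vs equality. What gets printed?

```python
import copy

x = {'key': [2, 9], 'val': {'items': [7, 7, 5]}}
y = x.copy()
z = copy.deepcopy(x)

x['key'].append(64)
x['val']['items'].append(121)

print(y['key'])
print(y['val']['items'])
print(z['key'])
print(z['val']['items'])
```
[2, 9, 64]
[7, 7, 5, 121]
[2, 9]
[7, 7, 5]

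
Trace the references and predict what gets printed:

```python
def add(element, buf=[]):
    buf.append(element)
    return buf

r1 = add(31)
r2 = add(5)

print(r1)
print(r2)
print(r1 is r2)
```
[31, 5]
[31, 5]
True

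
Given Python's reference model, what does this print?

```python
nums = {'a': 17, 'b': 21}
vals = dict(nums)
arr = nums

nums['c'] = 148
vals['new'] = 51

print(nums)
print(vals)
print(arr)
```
{'a': 17, 'b': 21, 'c': 148}
{'a': 17, 'b': 21, 'new': 51}
{'a': 17, 'b': 21, 'c': 148}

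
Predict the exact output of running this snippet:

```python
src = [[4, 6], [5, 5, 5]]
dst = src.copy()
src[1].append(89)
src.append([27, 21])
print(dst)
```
[[4, 6], [5, 5, 5, 89]]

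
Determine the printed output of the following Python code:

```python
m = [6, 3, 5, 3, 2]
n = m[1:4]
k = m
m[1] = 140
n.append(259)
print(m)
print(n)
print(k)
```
[6, 140, 5, 3, 2]
[3, 5, 3, 259]
[6, 140, 5, 3, 2]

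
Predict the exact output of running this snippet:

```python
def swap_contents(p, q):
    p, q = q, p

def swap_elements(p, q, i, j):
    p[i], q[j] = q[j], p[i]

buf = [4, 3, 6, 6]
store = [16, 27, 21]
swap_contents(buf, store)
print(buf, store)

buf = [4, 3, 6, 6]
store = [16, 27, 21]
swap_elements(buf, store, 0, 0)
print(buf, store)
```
[4, 3, 6, 6] [16, 27, 21]
[16, 3, 6, 6] [4, 27, 21]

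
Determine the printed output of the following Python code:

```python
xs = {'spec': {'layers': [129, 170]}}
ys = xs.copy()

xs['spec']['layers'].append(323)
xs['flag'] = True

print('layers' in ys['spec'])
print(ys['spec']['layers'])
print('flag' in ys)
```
True
[129, 170, 323]
False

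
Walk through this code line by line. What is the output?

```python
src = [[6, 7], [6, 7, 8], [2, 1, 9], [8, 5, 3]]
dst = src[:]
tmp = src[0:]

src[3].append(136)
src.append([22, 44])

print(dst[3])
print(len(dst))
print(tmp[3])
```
[8, 5, 3, 136]
4
[8, 5, 3, 136]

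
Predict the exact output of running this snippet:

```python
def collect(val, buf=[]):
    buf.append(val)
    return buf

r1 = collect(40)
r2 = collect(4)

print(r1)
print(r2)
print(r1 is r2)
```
[40, 4]
[40, 4]
True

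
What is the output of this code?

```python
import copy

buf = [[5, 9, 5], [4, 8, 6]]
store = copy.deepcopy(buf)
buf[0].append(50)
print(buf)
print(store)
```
[[5, 9, 5, 50], [4, 8, 6]]
[[5, 9, 5], [4, 8, 6]]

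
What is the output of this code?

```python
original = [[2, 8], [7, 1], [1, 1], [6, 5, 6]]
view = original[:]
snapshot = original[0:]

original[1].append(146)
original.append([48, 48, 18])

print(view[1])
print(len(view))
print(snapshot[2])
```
[7, 1, 146]
4
[1, 1]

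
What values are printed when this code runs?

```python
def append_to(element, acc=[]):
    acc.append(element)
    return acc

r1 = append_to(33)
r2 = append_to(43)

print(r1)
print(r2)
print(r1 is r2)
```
[33, 43]
[33, 43]
True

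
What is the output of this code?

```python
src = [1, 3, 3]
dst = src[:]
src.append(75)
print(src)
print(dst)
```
[1, 3, 3, 75]
[1, 3, 3]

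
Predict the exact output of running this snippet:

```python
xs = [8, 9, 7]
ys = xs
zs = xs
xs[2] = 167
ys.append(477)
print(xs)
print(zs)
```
[8, 9, 167, 477]
[8, 9, 167, 477]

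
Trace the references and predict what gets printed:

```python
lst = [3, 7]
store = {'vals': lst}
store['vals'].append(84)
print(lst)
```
[3, 7, 84]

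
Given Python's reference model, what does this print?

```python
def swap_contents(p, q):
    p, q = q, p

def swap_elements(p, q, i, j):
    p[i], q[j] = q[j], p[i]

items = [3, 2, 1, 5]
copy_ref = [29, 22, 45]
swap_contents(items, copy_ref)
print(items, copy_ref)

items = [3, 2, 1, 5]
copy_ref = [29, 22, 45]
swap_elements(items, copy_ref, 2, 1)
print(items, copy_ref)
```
[3, 2, 1, 5] [29, 22, 45]
[3, 2, 22, 5] [29, 1, 45]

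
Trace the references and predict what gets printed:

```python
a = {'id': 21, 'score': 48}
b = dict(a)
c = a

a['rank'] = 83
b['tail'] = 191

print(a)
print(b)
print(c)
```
{'id': 21, 'score': 48, 'rank': 83}
{'id': 21, 'score': 48, 'tail': 191}
{'id': 21, 'score': 48, 'rank': 83}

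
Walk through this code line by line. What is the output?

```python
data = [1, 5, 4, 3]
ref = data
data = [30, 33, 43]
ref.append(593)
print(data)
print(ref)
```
[30, 33, 43]
[1, 5, 4, 3, 593]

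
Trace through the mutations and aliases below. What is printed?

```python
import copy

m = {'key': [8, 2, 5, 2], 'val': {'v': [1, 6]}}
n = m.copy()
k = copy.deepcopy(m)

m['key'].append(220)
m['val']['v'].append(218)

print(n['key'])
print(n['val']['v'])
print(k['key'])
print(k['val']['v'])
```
[8, 2, 5, 2, 220]
[1, 6, 218]
[8, 2, 5, 2]
[1, 6]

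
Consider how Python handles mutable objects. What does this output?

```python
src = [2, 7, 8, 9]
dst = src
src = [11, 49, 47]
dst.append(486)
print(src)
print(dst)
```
[11, 49, 47]
[2, 7, 8, 9, 486]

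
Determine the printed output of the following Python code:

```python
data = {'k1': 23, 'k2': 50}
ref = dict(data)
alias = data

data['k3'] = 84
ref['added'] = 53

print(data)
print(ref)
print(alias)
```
{'k1': 23, 'k2': 50, 'k3': 84}
{'k1': 23, 'k2': 50, 'added': 53}
{'k1': 23, 'k2': 50, 'k3': 84}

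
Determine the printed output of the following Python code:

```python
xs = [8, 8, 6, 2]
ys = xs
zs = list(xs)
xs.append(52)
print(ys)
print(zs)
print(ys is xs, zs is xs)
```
[8, 8, 6, 2, 52]
[8, 8, 6, 2]
True False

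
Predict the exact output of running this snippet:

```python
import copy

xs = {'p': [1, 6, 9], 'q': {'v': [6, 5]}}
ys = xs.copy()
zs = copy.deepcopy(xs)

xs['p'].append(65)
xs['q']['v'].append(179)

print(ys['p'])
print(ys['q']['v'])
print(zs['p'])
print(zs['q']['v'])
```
[1, 6, 9, 65]
[6, 5, 179]
[1, 6, 9]
[6, 5]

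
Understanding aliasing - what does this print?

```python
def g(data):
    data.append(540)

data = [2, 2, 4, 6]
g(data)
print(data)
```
[2, 2, 4, 6, 540]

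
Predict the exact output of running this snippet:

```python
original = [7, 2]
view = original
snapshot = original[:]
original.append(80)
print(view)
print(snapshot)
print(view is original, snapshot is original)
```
[7, 2, 80]
[7, 2]
True False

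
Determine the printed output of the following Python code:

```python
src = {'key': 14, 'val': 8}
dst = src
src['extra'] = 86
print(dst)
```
{'key': 14, 'val': 8, 'extra': 86}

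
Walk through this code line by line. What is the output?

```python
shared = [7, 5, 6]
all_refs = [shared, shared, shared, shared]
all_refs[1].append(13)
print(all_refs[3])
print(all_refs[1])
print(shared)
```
[7, 5, 6, 13]
[7, 5, 6, 13]
[7, 5, 6, 13]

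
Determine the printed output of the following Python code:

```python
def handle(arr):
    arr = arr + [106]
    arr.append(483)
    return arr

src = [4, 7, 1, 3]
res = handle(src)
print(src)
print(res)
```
[4, 7, 1, 3]
[4, 7, 1, 3, 106, 483]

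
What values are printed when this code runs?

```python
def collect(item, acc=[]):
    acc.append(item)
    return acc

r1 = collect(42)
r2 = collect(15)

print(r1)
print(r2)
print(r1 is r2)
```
[42, 15]
[42, 15]
True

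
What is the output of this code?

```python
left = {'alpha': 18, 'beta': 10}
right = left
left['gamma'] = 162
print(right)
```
{'alpha': 18, 'beta': 10, 'gamma': 162}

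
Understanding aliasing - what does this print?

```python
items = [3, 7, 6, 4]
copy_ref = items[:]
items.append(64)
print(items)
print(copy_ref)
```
[3, 7, 6, 4, 64]
[3, 7, 6, 4]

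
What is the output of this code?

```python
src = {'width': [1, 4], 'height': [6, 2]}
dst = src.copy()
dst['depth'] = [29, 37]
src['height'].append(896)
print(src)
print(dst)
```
{'width': [1, 4], 'height': [6, 2, 896]}
{'width': [1, 4], 'height': [6, 2, 896], 'depth': [29, 37]}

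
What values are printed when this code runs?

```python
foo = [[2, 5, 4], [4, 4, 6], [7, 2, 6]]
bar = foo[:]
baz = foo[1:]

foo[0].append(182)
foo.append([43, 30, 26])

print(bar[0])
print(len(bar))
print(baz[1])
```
[2, 5, 4, 182]
3
[7, 2, 6]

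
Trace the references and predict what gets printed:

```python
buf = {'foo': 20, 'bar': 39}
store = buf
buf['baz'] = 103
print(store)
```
{'foo': 20, 'bar': 39, 'baz': 103}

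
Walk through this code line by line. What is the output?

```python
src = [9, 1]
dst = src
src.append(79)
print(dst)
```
[9, 1, 79]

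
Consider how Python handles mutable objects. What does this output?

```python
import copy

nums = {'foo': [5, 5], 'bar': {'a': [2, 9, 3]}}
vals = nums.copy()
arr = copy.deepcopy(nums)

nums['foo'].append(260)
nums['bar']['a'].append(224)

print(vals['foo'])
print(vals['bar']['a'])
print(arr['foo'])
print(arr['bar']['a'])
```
[5, 5, 260]
[2, 9, 3, 224]
[5, 5]
[2, 9, 3]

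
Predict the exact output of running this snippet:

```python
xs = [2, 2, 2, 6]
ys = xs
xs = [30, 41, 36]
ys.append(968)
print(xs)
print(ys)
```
[30, 41, 36]
[2, 2, 2, 6, 968]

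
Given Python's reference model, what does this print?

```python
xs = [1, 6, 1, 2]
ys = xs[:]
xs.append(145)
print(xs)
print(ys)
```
[1, 6, 1, 2, 145]
[1, 6, 1, 2]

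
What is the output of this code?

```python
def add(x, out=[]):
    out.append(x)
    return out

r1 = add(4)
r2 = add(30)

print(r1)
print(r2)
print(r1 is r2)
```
[4, 30]
[4, 30]
True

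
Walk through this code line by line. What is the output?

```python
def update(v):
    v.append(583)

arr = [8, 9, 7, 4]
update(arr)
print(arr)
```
[8, 9, 7, 4, 583]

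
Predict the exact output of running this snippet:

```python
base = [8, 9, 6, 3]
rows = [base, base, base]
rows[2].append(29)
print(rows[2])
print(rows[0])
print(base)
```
[8, 9, 6, 3, 29]
[8, 9, 6, 3, 29]
[8, 9, 6, 3, 29]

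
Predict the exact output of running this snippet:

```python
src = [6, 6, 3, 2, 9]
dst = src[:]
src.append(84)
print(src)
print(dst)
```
[6, 6, 3, 2, 9, 84]
[6, 6, 3, 2, 9]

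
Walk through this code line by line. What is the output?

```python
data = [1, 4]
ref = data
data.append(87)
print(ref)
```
[1, 4, 87]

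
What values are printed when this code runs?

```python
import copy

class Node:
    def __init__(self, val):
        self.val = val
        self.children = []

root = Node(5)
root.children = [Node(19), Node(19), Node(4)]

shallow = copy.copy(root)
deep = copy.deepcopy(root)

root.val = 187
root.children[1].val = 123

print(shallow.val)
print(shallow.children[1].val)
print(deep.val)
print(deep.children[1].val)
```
5
123
5
19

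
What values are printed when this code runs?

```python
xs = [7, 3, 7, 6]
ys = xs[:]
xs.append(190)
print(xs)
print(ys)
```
[7, 3, 7, 6, 190]
[7, 3, 7, 6]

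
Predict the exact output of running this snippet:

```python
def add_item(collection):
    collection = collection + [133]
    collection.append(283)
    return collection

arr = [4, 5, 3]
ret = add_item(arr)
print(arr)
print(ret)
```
[4, 5, 3]
[4, 5, 3, 133, 283]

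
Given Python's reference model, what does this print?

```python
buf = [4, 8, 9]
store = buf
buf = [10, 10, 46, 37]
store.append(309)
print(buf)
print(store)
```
[10, 10, 46, 37]
[4, 8, 9, 309]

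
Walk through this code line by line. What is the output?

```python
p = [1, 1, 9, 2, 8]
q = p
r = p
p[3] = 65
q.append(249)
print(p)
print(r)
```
[1, 1, 9, 65, 8, 249]
[1, 1, 9, 65, 8, 249]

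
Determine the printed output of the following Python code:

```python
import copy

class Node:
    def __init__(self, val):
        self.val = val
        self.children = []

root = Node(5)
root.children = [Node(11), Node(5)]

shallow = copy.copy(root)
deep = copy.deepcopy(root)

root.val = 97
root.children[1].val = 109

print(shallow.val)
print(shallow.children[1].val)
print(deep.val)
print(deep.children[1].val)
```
5
109
5
5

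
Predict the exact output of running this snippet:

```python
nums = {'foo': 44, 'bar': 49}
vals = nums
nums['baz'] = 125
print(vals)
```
{'foo': 44, 'bar': 49, 'baz': 125}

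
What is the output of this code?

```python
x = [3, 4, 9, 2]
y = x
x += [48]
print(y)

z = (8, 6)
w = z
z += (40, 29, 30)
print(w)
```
[3, 4, 9, 2, 48]
(8, 6)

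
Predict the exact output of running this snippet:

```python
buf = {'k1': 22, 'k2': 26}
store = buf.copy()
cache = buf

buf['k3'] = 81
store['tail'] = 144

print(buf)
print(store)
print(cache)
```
{'k1': 22, 'k2': 26, 'k3': 81}
{'k1': 22, 'k2': 26, 'tail': 144}
{'k1': 22, 'k2': 26, 'k3': 81}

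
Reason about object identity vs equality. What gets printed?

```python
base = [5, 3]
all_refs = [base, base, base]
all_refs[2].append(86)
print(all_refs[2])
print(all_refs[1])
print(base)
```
[5, 3, 86]
[5, 3, 86]
[5, 3, 86]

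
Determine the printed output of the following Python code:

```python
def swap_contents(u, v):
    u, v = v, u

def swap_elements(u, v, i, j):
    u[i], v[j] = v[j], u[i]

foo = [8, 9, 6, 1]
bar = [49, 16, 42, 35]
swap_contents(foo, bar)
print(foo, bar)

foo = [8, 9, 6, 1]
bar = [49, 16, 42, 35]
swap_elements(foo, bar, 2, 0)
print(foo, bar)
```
[8, 9, 6, 1] [49, 16, 42, 35]
[8, 9, 49, 1] [6, 16, 42, 35]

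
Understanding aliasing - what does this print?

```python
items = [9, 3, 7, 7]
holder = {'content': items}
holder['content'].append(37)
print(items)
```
[9, 3, 7, 7, 37]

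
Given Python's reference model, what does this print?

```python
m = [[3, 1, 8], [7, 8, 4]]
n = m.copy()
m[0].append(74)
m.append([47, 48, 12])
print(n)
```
[[3, 1, 8, 74], [7, 8, 4]]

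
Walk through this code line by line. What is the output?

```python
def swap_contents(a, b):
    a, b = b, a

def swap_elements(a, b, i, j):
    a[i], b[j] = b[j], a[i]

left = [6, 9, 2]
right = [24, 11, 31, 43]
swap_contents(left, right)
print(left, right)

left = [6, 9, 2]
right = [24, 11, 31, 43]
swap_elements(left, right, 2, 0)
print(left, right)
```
[6, 9, 2] [24, 11, 31, 43]
[6, 9, 24] [2, 11, 31, 43]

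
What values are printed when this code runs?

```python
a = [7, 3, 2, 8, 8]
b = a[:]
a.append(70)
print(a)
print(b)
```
[7, 3, 2, 8, 8, 70]
[7, 3, 2, 8, 8]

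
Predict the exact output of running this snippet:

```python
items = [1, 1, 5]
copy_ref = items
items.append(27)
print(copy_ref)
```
[1, 1, 5, 27]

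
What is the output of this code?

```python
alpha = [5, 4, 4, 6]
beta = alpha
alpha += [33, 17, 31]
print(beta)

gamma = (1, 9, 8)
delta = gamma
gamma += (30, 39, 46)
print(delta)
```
[5, 4, 4, 6, 33, 17, 31]
(1, 9, 8)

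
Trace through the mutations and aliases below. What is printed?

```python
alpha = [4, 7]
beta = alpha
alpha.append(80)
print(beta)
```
[4, 7, 80]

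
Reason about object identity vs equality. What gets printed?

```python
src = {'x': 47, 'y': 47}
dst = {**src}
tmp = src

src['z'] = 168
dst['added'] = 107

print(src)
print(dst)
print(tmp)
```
{'x': 47, 'y': 47, 'z': 168}
{'x': 47, 'y': 47, 'added': 107}
{'x': 47, 'y': 47, 'z': 168}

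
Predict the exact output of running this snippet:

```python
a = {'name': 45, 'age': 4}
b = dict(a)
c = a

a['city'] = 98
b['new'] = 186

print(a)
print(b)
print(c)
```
{'name': 45, 'age': 4, 'city': 98}
{'name': 45, 'age': 4, 'new': 186}
{'name': 45, 'age': 4, 'city': 98}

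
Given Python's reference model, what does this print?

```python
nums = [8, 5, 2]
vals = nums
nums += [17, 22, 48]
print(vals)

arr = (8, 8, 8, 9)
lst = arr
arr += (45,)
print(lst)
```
[8, 5, 2, 17, 22, 48]
(8, 8, 8, 9)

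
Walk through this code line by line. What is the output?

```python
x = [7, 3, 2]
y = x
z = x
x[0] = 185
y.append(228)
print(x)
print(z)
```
[185, 3, 2, 228]
[185, 3, 2, 228]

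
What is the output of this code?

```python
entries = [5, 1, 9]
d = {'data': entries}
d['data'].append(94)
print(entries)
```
[5, 1, 9, 94]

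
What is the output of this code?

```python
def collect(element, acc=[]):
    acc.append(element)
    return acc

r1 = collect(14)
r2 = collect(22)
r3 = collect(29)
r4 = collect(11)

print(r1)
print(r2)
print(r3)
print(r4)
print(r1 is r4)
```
[14, 22, 29, 11]
[14, 22, 29, 11]
[14, 22, 29, 11]
[14, 22, 29, 11]
True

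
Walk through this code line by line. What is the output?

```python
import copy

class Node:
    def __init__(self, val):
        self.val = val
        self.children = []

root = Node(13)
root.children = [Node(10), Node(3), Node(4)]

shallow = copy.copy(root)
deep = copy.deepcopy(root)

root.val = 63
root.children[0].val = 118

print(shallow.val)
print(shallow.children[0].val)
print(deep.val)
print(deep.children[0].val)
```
13
118
13
10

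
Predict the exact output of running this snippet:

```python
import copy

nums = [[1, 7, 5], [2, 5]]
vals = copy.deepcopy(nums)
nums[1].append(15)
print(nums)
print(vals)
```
[[1, 7, 5], [2, 5, 15]]
[[1, 7, 5], [2, 5]]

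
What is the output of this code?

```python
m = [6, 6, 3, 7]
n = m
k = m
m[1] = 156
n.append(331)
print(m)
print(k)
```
[6, 156, 3, 7, 331]
[6, 156, 3, 7, 331]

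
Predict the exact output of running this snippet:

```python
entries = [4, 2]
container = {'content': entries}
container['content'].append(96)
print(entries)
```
[4, 2, 96]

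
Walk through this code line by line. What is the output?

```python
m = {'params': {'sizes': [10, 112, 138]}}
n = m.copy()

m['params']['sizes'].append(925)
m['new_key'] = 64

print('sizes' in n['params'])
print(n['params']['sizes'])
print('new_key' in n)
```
True
[10, 112, 138, 925]
False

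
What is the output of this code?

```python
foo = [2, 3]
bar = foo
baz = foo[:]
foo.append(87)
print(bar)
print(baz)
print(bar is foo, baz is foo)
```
[2, 3, 87]
[2, 3]
True False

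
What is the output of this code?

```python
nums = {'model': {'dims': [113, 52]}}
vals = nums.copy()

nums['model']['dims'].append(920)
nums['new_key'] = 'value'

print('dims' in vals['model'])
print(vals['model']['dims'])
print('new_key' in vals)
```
True
[113, 52, 920]
False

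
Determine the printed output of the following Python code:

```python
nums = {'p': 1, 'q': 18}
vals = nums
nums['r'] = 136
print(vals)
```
{'p': 1, 'q': 18, 'r': 136}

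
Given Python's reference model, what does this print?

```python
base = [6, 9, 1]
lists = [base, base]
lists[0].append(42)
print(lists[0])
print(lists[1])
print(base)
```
[6, 9, 1, 42]
[6, 9, 1, 42]
[6, 9, 1, 42]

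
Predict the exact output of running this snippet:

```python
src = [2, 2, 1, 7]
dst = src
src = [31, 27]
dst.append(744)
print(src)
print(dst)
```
[31, 27]
[2, 2, 1, 7, 744]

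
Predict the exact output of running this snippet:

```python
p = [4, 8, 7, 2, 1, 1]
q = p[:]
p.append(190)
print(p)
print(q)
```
[4, 8, 7, 2, 1, 1, 190]
[4, 8, 7, 2, 1, 1]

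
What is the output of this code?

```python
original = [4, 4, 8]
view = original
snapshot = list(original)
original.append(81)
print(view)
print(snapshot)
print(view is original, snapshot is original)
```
[4, 4, 8, 81]
[4, 4, 8]
True False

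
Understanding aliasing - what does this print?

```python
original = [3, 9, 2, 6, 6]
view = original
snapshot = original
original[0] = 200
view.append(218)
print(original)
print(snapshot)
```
[200, 9, 2, 6, 6, 218]
[200, 9, 2, 6, 6, 218]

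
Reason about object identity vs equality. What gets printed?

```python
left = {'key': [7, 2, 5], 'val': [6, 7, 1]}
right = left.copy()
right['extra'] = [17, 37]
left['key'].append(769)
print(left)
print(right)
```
{'key': [7, 2, 5, 769], 'val': [6, 7, 1]}
{'key': [7, 2, 5, 769], 'val': [6, 7, 1], 'extra': [17, 37]}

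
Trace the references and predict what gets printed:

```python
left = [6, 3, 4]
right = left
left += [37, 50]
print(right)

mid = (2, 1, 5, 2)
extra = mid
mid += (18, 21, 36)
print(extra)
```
[6, 3, 4, 37, 50]
(2, 1, 5, 2)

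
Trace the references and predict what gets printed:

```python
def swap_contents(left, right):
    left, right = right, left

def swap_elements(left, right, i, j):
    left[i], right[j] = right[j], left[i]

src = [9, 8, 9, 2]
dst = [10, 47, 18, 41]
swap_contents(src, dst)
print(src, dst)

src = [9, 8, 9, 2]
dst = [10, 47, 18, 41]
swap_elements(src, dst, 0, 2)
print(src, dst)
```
[9, 8, 9, 2] [10, 47, 18, 41]
[18, 8, 9, 2] [10, 47, 9, 41]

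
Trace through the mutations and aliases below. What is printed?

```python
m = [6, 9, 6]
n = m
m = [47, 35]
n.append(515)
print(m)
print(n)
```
[47, 35]
[6, 9, 6, 515]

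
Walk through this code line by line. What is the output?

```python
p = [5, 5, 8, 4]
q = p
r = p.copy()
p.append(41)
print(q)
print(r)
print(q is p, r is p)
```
[5, 5, 8, 4, 41]
[5, 5, 8, 4]
True False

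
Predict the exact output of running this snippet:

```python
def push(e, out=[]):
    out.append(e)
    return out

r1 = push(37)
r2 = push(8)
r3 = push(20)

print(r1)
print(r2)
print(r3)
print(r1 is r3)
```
[37, 8, 20]
[37, 8, 20]
[37, 8, 20]
True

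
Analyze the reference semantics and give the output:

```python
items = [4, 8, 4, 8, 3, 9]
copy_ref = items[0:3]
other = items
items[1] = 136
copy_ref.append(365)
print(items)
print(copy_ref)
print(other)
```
[4, 136, 4, 8, 3, 9]
[4, 8, 4, 365]
[4, 136, 4, 8, 3, 9]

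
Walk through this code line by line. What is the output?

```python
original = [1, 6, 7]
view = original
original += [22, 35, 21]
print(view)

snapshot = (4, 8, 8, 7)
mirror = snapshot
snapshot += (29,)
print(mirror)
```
[1, 6, 7, 22, 35, 21]
(4, 8, 8, 7)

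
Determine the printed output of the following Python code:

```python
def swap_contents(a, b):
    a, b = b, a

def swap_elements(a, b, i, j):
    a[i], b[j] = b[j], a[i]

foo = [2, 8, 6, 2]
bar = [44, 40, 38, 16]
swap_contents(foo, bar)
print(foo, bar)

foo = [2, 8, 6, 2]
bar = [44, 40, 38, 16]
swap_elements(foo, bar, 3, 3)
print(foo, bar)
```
[2, 8, 6, 2] [44, 40, 38, 16]
[2, 8, 6, 16] [44, 40, 38, 2]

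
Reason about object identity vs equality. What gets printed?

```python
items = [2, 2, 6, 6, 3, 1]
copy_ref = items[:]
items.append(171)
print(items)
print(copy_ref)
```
[2, 2, 6, 6, 3, 1, 171]
[2, 2, 6, 6, 3, 1]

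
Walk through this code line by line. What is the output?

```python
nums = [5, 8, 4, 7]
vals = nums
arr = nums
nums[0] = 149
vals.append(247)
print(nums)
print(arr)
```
[149, 8, 4, 7, 247]
[149, 8, 4, 7, 247]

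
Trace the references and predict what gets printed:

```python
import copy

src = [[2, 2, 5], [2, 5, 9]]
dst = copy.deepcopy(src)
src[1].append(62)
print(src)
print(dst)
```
[[2, 2, 5], [2, 5, 9, 62]]
[[2, 2, 5], [2, 5, 9]]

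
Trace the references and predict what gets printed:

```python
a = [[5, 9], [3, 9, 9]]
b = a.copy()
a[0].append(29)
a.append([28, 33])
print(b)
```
[[5, 9, 29], [3, 9, 9]]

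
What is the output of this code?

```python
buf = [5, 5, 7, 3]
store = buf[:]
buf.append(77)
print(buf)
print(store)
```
[5, 5, 7, 3, 77]
[5, 5, 7, 3]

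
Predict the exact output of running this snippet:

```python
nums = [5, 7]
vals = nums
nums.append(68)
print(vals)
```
[5, 7, 68]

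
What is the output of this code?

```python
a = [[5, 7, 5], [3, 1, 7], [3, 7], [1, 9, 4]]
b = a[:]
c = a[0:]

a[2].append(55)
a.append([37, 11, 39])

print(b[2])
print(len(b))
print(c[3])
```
[3, 7, 55]
4
[1, 9, 4]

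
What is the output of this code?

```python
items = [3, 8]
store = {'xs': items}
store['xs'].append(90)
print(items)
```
[3, 8, 90]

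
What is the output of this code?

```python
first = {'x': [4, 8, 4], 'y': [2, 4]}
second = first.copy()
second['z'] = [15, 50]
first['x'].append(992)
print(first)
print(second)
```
{'x': [4, 8, 4, 992], 'y': [2, 4]}
{'x': [4, 8, 4, 992], 'y': [2, 4], 'z': [15, 50]}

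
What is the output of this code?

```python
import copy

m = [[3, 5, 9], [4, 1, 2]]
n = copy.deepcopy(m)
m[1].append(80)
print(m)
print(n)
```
[[3, 5, 9], [4, 1, 2, 80]]
[[3, 5, 9], [4, 1, 2]]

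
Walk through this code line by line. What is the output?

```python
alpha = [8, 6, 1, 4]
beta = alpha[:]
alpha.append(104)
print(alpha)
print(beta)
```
[8, 6, 1, 4, 104]
[8, 6, 1, 4]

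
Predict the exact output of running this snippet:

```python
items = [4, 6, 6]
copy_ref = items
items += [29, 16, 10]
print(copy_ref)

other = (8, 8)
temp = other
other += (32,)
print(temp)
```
[4, 6, 6, 29, 16, 10]
(8, 8)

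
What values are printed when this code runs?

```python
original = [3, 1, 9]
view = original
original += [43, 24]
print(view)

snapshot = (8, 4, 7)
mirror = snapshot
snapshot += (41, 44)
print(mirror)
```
[3, 1, 9, 43, 24]
(8, 4, 7)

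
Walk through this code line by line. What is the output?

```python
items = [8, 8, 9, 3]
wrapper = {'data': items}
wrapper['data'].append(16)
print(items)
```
[8, 8, 9, 3, 16]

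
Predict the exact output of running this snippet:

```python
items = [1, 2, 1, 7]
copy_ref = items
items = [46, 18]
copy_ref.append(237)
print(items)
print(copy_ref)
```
[46, 18]
[1, 2, 1, 7, 237]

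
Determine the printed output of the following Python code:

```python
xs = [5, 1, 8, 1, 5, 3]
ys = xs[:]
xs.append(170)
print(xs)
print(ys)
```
[5, 1, 8, 1, 5, 3, 170]
[5, 1, 8, 1, 5, 3]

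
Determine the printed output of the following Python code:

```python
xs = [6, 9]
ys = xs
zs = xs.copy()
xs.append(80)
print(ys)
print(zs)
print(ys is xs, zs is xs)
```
[6, 9, 80]
[6, 9]
True False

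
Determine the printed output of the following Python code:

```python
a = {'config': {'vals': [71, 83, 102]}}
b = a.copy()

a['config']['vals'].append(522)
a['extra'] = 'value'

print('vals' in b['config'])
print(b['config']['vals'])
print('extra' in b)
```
True
[71, 83, 102, 522]
False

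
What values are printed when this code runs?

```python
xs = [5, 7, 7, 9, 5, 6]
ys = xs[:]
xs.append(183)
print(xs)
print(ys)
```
[5, 7, 7, 9, 5, 6, 183]
[5, 7, 7, 9, 5, 6]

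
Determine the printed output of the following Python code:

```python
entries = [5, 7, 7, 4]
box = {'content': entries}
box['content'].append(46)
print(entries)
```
[5, 7, 7, 4, 46]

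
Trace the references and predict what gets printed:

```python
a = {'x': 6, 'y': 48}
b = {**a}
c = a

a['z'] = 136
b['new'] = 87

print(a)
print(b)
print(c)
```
{'x': 6, 'y': 48, 'z': 136}
{'x': 6, 'y': 48, 'new': 87}
{'x': 6, 'y': 48, 'z': 136}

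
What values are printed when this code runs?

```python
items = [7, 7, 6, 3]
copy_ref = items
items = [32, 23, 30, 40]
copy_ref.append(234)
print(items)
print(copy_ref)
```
[32, 23, 30, 40]
[7, 7, 6, 3, 234]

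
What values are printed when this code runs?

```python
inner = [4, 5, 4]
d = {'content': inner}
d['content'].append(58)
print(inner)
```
[4, 5, 4, 58]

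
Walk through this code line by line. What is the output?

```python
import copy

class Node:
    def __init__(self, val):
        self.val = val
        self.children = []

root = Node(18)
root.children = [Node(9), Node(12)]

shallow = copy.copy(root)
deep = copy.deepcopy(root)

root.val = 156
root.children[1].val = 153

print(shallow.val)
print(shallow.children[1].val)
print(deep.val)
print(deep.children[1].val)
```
18
153
18
12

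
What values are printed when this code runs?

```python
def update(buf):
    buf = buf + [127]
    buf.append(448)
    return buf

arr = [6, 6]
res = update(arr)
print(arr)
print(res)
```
[6, 6]
[6, 6, 127, 448]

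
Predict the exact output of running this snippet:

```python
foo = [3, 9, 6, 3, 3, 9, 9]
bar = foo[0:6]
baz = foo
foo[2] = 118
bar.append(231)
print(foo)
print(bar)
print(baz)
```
[3, 9, 118, 3, 3, 9, 9]
[3, 9, 6, 3, 3, 9, 231]
[3, 9, 118, 3, 3, 9, 9]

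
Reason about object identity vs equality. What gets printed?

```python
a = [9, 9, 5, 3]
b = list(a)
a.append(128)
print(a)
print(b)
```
[9, 9, 5, 3, 128]
[9, 9, 5, 3]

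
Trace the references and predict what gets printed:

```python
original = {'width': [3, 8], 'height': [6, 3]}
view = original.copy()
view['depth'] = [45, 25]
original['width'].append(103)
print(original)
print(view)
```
{'width': [3, 8, 103], 'height': [6, 3]}
{'width': [3, 8, 103], 'height': [6, 3], 'depth': [45, 25]}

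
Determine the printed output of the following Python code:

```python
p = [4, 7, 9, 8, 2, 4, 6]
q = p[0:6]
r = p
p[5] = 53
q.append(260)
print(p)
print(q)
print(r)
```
[4, 7, 9, 8, 2, 53, 6]
[4, 7, 9, 8, 2, 4, 260]
[4, 7, 9, 8, 2, 53, 6]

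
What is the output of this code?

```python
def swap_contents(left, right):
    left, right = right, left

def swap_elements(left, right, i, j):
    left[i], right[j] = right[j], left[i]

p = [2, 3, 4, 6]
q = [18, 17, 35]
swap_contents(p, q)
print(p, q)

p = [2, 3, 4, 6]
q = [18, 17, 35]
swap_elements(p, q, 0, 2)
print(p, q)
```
[2, 3, 4, 6] [18, 17, 35]
[35, 3, 4, 6] [18, 17, 2]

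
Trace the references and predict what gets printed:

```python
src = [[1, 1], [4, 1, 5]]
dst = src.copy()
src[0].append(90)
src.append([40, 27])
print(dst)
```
[[1, 1, 90], [4, 1, 5]]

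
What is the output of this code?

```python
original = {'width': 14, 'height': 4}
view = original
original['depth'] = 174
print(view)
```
{'width': 14, 'height': 4, 'depth': 174}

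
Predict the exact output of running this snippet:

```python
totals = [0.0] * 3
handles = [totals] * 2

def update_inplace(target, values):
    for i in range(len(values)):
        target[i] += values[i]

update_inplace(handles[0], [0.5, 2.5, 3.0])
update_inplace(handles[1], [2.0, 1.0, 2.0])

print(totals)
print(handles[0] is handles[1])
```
[2.5, 3.5, 5.0]
True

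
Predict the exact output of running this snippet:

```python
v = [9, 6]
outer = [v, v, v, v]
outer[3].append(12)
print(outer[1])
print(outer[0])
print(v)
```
[9, 6, 12]
[9, 6, 12]
[9, 6, 12]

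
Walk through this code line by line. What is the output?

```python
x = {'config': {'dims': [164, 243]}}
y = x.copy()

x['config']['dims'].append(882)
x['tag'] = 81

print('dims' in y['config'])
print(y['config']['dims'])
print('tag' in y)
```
True
[164, 243, 882]
False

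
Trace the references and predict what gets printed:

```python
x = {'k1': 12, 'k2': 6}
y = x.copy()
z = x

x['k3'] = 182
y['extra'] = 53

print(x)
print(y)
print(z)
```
{'k1': 12, 'k2': 6, 'k3': 182}
{'k1': 12, 'k2': 6, 'extra': 53}
{'k1': 12, 'k2': 6, 'k3': 182}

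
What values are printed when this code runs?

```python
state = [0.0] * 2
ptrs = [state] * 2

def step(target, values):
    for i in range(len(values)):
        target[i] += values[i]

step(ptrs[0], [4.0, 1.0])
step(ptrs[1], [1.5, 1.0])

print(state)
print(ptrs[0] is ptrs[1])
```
[5.5, 2.0]
True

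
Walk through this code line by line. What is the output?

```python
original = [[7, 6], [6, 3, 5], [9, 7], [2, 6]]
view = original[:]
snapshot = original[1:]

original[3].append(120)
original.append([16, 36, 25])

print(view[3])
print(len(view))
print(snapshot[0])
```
[2, 6, 120]
4
[6, 3, 5]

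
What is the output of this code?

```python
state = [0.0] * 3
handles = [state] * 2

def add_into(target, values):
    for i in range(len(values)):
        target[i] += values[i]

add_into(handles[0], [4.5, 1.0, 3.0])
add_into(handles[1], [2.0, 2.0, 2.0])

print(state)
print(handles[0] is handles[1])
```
[6.5, 3.0, 5.0]
True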